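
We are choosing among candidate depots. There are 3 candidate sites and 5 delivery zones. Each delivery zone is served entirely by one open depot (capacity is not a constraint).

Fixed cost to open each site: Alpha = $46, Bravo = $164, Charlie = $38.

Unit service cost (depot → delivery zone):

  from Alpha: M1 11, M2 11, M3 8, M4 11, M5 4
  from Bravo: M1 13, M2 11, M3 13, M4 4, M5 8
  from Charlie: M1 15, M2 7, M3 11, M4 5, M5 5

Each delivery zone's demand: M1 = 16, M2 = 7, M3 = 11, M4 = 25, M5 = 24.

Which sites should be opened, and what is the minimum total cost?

For any fixed open set, each delivery zone goes to its cheapest open site; total = fixed + service.
{Alpha, Charlie}: M1→Alpha 11·16=176, M2→Charlie 7·7=49, M3→Alpha 8·11=88, M4→Charlie 5·25=125, M5→Alpha 4·24=96. Service 534; fixed 84; total 618.
{Charlie}: service 655 + fixed 38 = 693
{Alpha, Bravo}: service 537 + fixed 210 = 747
{Alpha, Bravo, Charlie}: M1→Alpha 11·16=176, M2→Charlie 7·7=49, M3→Alpha 8·11=88, M4→Bravo 4·25=100, M5→Alpha 4·24=96. Service 509; fixed 248; total 757.
(All 7 nonempty subsets were checked; Alpha and Charlie is lowest.)

Open Alpha and Charlie; minimum total cost 618.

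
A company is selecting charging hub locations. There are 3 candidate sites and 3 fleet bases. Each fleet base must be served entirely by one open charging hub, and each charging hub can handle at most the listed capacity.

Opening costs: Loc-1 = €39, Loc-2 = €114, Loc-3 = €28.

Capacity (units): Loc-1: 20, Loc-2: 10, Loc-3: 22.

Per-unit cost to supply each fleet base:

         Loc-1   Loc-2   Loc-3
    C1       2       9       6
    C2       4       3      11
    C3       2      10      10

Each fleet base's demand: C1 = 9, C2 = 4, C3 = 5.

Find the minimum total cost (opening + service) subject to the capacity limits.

Minimum total cost: 83

Open {Loc-1}: C1→Loc-1 2·9=18, C2→Loc-1 4·4=16, C3→Loc-1 2·5=10.
Loads: Loc-1 carries 18/20. Service 44; fixed 39; total 83.
Next best feasible plan costs 111.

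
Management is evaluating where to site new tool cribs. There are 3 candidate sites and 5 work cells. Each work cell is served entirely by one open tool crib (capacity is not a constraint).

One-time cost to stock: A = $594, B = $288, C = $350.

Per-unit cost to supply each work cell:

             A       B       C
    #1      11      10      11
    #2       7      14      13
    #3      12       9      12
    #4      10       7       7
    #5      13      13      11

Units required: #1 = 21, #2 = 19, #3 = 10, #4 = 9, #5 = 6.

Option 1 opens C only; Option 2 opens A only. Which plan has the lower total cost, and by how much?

Option 1 is cheaper by 169.

Option 1: {C}: #1→C 11·21=231, #2→C 13·19=247, #3→C 12·10=120, #4→C 7·9=63, #5→C 11·6=66. Service 727; fixed 350; total 1077.
Option 2: {A}: #1→A 11·21=231, #2→A 7·19=133, #3→A 12·10=120, #4→A 10·9=90, #5→A 13·6=78. Service 652; fixed 594; total 1246.
Difference: |1077 − 1246| = 169.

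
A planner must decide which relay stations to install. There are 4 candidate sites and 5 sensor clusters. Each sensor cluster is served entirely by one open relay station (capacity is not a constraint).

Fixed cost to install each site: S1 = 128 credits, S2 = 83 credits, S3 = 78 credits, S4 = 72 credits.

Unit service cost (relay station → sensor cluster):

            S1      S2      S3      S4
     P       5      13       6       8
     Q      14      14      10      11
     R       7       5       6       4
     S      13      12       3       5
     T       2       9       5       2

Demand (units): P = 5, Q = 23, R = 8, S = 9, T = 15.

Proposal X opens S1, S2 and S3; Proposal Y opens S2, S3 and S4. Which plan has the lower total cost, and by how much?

Proposal X: {S1, S2, S3}: P→S1 5·5=25, Q→S3 10·23=230, R→S2 5·8=40, S→S3 3·9=27, T→S1 2·15=30. Service 352; fixed 289; total 641.
Proposal Y: {S2, S3, S4}: P→S3 6·5=30, Q→S3 10·23=230, R→S4 4·8=32, S→S3 3·9=27, T→S4 2·15=30. Service 349; fixed 233; total 582.
Difference: |641 − 582| = 59.

Proposal Y is cheaper by 59.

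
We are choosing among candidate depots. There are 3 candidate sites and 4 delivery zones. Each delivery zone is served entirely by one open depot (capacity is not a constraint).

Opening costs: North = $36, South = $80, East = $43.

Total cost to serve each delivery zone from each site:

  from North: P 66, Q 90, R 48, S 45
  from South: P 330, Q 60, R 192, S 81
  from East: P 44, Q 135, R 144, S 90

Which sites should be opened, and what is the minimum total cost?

Open North only; minimum total cost 285.

For any fixed open set, each delivery zone goes to its cheapest open site; total = fixed + service.
{North}: P→North 66, Q→North 90, R→North 48, S→North 45. Service 249; fixed 36; total 285.
{North, East}: service 227 + fixed 79 = 306
{North, South}: service 219 + fixed 116 = 335
{North, South, East}: service 197 + fixed 159 = 356
No other subset beats 285.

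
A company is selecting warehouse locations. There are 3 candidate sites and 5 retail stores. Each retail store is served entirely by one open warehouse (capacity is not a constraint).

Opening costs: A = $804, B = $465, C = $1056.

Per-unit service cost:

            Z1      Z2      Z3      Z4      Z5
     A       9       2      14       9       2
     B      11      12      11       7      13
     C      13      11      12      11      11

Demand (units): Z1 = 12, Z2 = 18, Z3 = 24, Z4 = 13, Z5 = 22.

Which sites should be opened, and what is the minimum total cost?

For any fixed open set, each retail store goes to its cheapest open site; total = fixed + service.
{A}: Z1→A 9·12=108, Z2→A 2·18=36, Z3→A 14·24=336, Z4→A 9·13=117, Z5→A 2·22=44. Service 641; fixed 804; total 1445.
{B}: service 989 + fixed 465 = 1454
{A, B}: service 543 + fixed 1269 = 1812
{A, B, C}: service 543 + fixed 2325 = 2868
No other subset beats 1445.

Open A only; minimum total cost 1445.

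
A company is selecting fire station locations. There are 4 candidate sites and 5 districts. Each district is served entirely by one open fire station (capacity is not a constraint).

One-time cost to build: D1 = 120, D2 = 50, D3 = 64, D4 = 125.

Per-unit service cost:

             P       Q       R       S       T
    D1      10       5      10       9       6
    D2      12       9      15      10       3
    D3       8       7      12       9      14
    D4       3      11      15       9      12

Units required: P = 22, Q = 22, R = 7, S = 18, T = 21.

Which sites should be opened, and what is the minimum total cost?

For any fixed open set, each district goes to its cheapest open site; total = fixed + service.
{D2, D3}: P→D3 8·22=176, Q→D3 7·22=154, R→D3 12·7=84, S→D3 9·18=162, T→D2 3·21=63. Service 639; fixed 114; total 753.
{D1, D2, D4}: P→D4 3·22=66, Q→D1 5·22=110, R→D1 10·7=70, S→D1 9·18=162, T→D2 3·21=63. Service 471; fixed 295; total 766.
{D2, D3, D4}: P→D4 3·22=66, Q→D3 7·22=154, R→D3 12·7=84, S→D3 9·18=162, T→D2 3·21=63. Service 529; fixed 239; total 768.
{D1, D2, D3, D4}: service 471 + fixed 359 = 830
No other subset beats 753.

Open D2 and D3; minimum total cost 753.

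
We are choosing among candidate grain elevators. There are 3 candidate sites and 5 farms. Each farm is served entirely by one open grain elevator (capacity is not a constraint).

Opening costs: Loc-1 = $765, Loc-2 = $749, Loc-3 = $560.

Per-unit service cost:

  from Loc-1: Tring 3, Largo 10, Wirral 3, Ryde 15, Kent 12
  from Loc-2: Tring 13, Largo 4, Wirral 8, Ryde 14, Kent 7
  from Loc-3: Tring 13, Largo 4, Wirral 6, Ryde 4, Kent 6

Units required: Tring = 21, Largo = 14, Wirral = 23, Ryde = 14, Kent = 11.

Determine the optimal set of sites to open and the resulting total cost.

Open Loc-3 only; minimum total cost 1149.

For any fixed open set, each farm goes to its cheapest open site; total = fixed + service.
{Loc-3}: Tring→Loc-3 13·21=273, Largo→Loc-3 4·14=56, Wirral→Loc-3 6·23=138, Ryde→Loc-3 4·14=56, Kent→Loc-3 6·11=66. Service 589; fixed 560; total 1149.
{Loc-1}: service 614 + fixed 765 = 1379
{Loc-2}: Tring→Loc-2 13·21=273, Largo→Loc-2 4·14=56, Wirral→Loc-2 8·23=184, Ryde→Loc-2 14·14=196, Kent→Loc-2 7·11=77. Service 786; fixed 749; total 1535.
{Loc-1, Loc-2, Loc-3}: service 310 + fixed 2074 = 2384
No other subset beats 1149.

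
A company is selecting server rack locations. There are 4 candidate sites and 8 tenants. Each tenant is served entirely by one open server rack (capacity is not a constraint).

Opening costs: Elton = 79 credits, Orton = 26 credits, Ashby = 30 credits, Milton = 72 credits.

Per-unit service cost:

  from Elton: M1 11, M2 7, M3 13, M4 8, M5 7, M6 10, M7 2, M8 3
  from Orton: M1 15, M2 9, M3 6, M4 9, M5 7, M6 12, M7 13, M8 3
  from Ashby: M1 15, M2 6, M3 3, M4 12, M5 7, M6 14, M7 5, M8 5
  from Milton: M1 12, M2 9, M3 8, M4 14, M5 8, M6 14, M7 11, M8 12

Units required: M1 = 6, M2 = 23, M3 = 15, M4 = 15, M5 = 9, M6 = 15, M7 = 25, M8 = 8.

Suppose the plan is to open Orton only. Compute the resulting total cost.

Total cost: 1140

Each tenant is assigned to its cheapest site among the open ones.
{Orton}: M1→Orton 15·6=90, M2→Orton 9·23=207, M3→Orton 6·15=90, M4→Orton 9·15=135, M5→Orton 7·9=63, M6→Orton 12·15=180, M7→Orton 13·25=325, M8→Orton 3·8=24. Service 1114; fixed 26; total 1140.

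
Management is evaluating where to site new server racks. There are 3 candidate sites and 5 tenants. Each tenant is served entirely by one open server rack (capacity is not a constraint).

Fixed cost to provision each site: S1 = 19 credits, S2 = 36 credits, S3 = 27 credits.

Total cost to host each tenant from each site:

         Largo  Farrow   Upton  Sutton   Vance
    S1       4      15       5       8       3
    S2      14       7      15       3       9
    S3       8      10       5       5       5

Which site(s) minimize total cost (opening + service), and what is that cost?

Open S1 only; minimum total cost 54.

For any fixed open set, each tenant goes to its cheapest open site; total = fixed + service.
{S1}: Largo→S1 4, Farrow→S1 15, Upton→S1 5, Sutton→S1 8, Vance→S1 3. Service 35; fixed 19; total 54.
{S3}: Largo→S3 8, Farrow→S3 10, Upton→S3 5, Sutton→S3 5, Vance→S3 5. Service 33; fixed 27; total 60.
{S1, S3}: service 27 + fixed 46 = 73
{S1, S2, S3}: Largo→S1 4, Farrow→S2 7, Upton→S1 5, Sutton→S2 3, Vance→S1 3. Service 22; fixed 82; total 104.
No other subset beats 54.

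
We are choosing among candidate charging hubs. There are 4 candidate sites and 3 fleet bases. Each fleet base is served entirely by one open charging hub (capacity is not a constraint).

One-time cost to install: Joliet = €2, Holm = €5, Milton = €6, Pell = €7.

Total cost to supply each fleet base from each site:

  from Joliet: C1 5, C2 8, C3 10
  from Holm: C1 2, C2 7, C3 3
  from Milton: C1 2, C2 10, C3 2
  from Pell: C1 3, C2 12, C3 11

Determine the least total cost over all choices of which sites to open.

For any fixed open set, each fleet base goes to its cheapest open site; total = fixed + service.
{Holm}: C1→Holm 2, C2→Holm 7, C3→Holm 3. Service 12; fixed 5; total 17.
{Joliet, Holm}: service 12 + fixed 7 = 19
{Joliet, Milton}: service 12 + fixed 8 = 20
{Joliet, Holm, Milton, Pell}: service 11 + fixed 20 = 31
No other subset beats 17.

Minimum total cost: 17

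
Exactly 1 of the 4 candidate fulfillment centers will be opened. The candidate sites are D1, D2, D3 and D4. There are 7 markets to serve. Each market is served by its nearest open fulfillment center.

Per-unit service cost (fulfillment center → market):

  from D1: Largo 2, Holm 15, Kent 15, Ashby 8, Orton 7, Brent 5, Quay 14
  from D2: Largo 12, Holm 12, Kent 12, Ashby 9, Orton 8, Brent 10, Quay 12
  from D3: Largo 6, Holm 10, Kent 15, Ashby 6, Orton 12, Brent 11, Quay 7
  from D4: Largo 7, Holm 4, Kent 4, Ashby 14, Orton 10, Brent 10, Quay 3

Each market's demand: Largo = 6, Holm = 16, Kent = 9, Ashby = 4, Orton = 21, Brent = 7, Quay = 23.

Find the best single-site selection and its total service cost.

With exactly 1 open, each market uses its cheapest among the chosen.
{D4}: Largo→D4 7·6=42, Holm→D4 4·16=64, Kent→D4 4·9=36, Ashby→D4 14·4=56, Orton→D4 10·21=210, Brent→D4 10·7=70, Quay→D4 3·23=69. Service cost 547.
{D3}: service cost 845
{D2}: service cost 922
Among all 4 size-1 choices, {D4} is lowest.

Choose D4 only; total service cost 547.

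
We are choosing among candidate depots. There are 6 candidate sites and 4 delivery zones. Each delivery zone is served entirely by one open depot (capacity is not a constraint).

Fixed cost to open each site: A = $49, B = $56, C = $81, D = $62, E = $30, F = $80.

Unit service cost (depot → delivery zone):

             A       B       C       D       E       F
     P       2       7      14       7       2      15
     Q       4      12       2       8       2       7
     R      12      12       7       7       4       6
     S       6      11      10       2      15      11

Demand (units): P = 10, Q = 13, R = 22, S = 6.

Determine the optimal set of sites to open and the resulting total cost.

Open D and E; minimum total cost 238.

For any fixed open set, each delivery zone goes to its cheapest open site; total = fixed + service.
{D, E}: P→E 2·10=20, Q→E 2·13=26, R→E 4·22=88, S→D 2·6=12. Service 146; fixed 92; total 238.
{A, E}: service 170 + fixed 79 = 249
{E}: service 224 + fixed 30 = 254
{A, B, C, D, E, F}: P→A 2·10=20, Q→C 2·13=26, R→E 4·22=88, S→D 2·6=12. Service 146; fixed 358; total 504.
No other subset beats 238.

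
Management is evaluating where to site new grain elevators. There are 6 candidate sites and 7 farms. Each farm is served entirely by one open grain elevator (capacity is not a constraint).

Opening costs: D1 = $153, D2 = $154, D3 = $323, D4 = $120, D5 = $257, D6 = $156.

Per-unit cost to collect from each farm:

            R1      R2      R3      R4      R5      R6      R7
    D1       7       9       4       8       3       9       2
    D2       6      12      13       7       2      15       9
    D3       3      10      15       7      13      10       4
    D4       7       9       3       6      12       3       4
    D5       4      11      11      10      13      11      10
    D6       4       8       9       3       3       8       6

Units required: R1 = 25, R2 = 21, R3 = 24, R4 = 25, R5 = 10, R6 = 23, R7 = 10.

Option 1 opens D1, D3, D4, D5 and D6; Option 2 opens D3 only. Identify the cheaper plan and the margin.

Option 1 is cheaper by 25.

Option 1: {D1, D3, D4, D5, D6}: R1→D3 3·25=75, R2→D6 8·21=168, R3→D4 3·24=72, R4→D6 3·25=75, R5→D1 3·10=30, R6→D4 3·23=69, R7→D1 2·10=20. Service 509; fixed 1009; total 1518.
Option 2: {D3}: R1→D3 3·25=75, R2→D3 10·21=210, R3→D3 15·24=360, R4→D3 7·25=175, R5→D3 13·10=130, R6→D3 10·23=230, R7→D3 4·10=40. Service 1220; fixed 323; total 1543.
Difference: |1518 − 1543| = 25.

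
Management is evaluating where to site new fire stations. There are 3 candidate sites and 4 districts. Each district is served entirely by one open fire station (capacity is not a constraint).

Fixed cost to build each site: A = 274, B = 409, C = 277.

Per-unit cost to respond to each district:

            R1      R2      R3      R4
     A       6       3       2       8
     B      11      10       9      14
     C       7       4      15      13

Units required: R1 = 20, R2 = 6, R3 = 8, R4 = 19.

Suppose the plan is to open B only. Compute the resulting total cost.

Each district is assigned to its cheapest site among the open ones.
{B}: R1→B 11·20=220, R2→B 10·6=60, R3→B 9·8=72, R4→B 14·19=266. Service 618; fixed 409; total 1027.

Total cost: 1027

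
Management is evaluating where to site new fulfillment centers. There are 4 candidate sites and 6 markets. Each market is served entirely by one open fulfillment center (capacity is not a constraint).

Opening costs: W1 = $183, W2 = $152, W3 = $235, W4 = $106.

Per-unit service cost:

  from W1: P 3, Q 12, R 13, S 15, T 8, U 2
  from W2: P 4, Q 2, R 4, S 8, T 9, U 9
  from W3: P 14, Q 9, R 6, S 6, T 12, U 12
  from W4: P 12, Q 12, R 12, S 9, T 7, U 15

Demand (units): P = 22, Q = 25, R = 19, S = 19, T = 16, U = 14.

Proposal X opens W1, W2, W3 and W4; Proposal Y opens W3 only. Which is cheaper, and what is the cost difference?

Proposal X is cheaper by 234.

Proposal X: {W1, W2, W3, W4}: P→W1 3·22=66, Q→W2 2·25=50, R→W2 4·19=76, S→W3 6·19=114, T→W4 7·16=112, U→W1 2·14=28. Service 446; fixed 676; total 1122.
Proposal Y: {W3}: P→W3 14·22=308, Q→W3 9·25=225, R→W3 6·19=114, S→W3 6·19=114, T→W3 12·16=192, U→W3 12·14=168. Service 1121; fixed 235; total 1356.
Difference: |1122 − 1356| = 234.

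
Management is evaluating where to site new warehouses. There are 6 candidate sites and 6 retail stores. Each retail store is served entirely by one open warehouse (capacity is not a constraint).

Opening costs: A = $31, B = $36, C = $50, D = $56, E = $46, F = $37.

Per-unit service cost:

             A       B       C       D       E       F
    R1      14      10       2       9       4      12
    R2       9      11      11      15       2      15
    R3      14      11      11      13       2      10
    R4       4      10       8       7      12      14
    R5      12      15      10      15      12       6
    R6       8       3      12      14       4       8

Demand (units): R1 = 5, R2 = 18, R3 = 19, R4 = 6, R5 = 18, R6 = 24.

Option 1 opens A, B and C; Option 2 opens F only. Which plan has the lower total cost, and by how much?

Option 1 is cheaper by 167.

Option 1: {A, B, C}: R1→C 2·5=10, R2→A 9·18=162, R3→B 11·19=209, R4→A 4·6=24, R5→C 10·18=180, R6→B 3·24=72. Service 657; fixed 117; total 774.
Option 2: {F}: R1→F 12·5=60, R2→F 15·18=270, R3→F 10·19=190, R4→F 14·6=84, R5→F 6·18=108, R6→F 8·24=192. Service 904; fixed 37; total 941.
Difference: |774 − 941| = 167.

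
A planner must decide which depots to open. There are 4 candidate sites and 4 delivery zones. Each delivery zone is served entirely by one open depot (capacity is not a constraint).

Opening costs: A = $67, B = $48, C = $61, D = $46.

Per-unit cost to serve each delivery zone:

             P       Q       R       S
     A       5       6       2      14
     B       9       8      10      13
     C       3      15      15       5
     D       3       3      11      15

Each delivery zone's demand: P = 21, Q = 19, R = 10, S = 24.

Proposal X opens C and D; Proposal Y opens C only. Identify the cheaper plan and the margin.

Proposal X: {C, D}: P→C 3·21=63, Q→D 3·19=57, R→D 11·10=110, S→C 5·24=120. Service 350; fixed 107; total 457.
Proposal Y: {C}: P→C 3·21=63, Q→C 15·19=285, R→C 15·10=150, S→C 5·24=120. Service 618; fixed 61; total 679.
Difference: |457 − 679| = 222.

Proposal X is cheaper by 222.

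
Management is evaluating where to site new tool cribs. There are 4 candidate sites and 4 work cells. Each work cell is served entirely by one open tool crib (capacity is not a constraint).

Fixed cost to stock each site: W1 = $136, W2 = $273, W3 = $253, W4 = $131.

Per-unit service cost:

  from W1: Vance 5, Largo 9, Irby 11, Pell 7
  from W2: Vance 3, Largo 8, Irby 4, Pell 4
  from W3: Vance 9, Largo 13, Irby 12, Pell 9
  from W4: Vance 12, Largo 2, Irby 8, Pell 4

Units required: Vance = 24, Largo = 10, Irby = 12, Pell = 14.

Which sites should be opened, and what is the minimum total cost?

For any fixed open set, each work cell goes to its cheapest open site; total = fixed + service.
{W2}: Vance→W2 3·24=72, Largo→W2 8·10=80, Irby→W2 4·12=48, Pell→W2 4·14=56. Service 256; fixed 273; total 529.
{W1, W4}: Vance→W1 5·24=120, Largo→W4 2·10=20, Irby→W4 8·12=96, Pell→W4 4·14=56. Service 292; fixed 267; total 559.
{W1}: service 440 + fixed 136 = 576
{W1, W2, W3, W4}: service 196 + fixed 793 = 989
(All 15 nonempty subsets were checked; W2 only is lowest.)

Open W2 only; minimum total cost 529.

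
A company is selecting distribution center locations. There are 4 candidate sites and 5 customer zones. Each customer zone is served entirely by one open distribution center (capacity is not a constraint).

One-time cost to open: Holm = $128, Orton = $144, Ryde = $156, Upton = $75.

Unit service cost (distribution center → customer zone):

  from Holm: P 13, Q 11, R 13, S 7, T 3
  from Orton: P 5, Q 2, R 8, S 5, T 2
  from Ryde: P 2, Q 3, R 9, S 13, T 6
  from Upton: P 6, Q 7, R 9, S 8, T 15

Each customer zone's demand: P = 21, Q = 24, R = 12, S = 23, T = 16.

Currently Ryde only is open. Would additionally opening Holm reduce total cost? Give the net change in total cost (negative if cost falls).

Yes — net change −58 (cost falls by 58).

Current service cost with {Ryde}: 617.
Adding Holm: each customer zone re-picks its cheapest; new service cost 431, saving 186.
Extra fixed cost: 128. Net change = 128 − 186 = -58.
(Totals: 773 → 715.)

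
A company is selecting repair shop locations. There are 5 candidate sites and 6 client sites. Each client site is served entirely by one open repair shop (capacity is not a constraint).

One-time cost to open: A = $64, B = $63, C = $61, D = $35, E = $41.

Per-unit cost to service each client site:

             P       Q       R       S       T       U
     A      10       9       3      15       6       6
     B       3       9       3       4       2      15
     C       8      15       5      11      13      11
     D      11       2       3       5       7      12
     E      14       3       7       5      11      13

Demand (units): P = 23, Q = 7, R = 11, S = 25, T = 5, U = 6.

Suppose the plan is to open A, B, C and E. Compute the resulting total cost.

Each client site is assigned to its cheapest site among the open ones.
{A, B, C, E}: P→B 3·23=69, Q→E 3·7=21, R→A 3·11=33, S→B 4·25=100, T→B 2·5=10, U→A 6·6=36. Service 269; fixed 229; total 498.

Total cost: 498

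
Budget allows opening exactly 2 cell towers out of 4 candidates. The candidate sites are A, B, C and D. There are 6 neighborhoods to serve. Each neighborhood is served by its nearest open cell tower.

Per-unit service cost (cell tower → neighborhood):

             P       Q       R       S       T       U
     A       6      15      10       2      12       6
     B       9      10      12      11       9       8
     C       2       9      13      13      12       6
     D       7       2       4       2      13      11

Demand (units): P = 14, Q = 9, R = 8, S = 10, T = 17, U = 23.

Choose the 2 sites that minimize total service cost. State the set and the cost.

Choose C and D; total service cost 440.

With exactly 2 open, each neighborhood uses its cheapest among the chosen.
{C, D}: P→C 2·14=28, Q→D 2·9=18, R→D 4·8=32, S→D 2·10=20, T→C 12·17=204, U→C 6·23=138. Service cost 440.
{A, D}: service cost 496
{B, D}: service cost 505
Among all 6 size-2 choices, {C, D} is lowest.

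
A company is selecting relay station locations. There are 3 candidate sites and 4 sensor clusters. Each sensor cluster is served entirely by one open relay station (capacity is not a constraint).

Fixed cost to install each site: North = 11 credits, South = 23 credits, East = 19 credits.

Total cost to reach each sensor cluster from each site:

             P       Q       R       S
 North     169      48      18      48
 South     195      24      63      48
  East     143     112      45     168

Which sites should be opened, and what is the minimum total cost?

Open North, South and East; minimum total cost 286.

For any fixed open set, each sensor cluster goes to its cheapest open site; total = fixed + service.
{North, South, East}: P→East 143, Q→South 24, R→North 18, S→North 48. Service 233; fixed 53; total 286.
{North, East}: service 257 + fixed 30 = 287
{North, South}: P→North 169, Q→South 24, R→North 18, S→North 48. Service 259; fixed 34; total 293.
{North}: service 283 + fixed 11 = 294
No other subset beats 286.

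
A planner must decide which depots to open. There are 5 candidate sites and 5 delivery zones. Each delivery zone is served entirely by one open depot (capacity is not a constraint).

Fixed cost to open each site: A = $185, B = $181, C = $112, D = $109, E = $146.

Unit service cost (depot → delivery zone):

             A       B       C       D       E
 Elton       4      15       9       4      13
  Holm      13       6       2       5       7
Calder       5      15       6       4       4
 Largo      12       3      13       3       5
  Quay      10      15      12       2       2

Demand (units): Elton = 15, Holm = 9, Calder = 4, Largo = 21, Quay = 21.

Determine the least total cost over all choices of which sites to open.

For any fixed open set, each delivery zone goes to its cheapest open site; total = fixed + service.
{D}: Elton→D 4·15=60, Holm→D 5·9=45, Calder→D 4·4=16, Largo→D 3·21=63, Quay→D 2·21=42. Service 226; fixed 109; total 335.
{C, D}: service 199 + fixed 221 = 420
{D, E}: Elton→D 4·15=60, Holm→D 5·9=45, Calder→D 4·4=16, Largo→D 3·21=63, Quay→D 2·21=42. Service 226; fixed 255; total 481.
{A, B, C, D, E}: Elton→A 4·15=60, Holm→C 2·9=18, Calder→D 4·4=16, Largo→B 3·21=63, Quay→D 2·21=42. Service 199; fixed 733; total 932.
No other subset beats 335.

Minimum total cost: 335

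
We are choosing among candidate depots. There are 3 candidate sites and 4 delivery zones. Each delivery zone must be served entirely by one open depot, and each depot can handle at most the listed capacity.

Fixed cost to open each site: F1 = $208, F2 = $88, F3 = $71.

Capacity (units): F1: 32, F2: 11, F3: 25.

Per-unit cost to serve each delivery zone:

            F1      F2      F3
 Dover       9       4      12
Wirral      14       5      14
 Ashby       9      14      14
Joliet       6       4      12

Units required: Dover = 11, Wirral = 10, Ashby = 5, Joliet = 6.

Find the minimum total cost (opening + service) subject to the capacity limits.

Open {F2, F3}: Dover→F3 12·11=132, Wirral→F2 5·10=50, Ashby→F3 14·5=70, Joliet→F3 12·6=72.
Loads: F2 carries 10/11, F3 carries 22/25. Service 324; fixed 159; total 483.
Next best feasible plan costs 485.

Minimum total cost: 483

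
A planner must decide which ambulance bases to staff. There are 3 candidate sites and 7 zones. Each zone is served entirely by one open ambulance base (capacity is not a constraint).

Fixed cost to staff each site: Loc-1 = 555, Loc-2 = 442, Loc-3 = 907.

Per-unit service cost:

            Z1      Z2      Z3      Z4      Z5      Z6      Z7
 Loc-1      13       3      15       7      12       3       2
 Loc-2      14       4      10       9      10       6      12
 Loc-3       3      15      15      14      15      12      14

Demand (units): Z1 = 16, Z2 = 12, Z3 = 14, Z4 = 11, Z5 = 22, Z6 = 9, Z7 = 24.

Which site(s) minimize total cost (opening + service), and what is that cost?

For any fixed open set, each zone goes to its cheapest open site; total = fixed + service.
{Loc-1}: Z1→Loc-1 13·16=208, Z2→Loc-1 3·12=36, Z3→Loc-1 15·14=210, Z4→Loc-1 7·11=77, Z5→Loc-1 12·22=264, Z6→Loc-1 3·9=27, Z7→Loc-1 2·24=48. Service 870; fixed 555; total 1425.
{Loc-2}: Z1→Loc-2 14·16=224, Z2→Loc-2 4·12=48, Z3→Loc-2 10·14=140, Z4→Loc-2 9·11=99, Z5→Loc-2 10·22=220, Z6→Loc-2 6·9=54, Z7→Loc-2 12·24=288. Service 1073; fixed 442; total 1515.
{Loc-1, Loc-2}: Z1→Loc-1 13·16=208, Z2→Loc-1 3·12=36, Z3→Loc-2 10·14=140, Z4→Loc-1 7·11=77, Z5→Loc-2 10·22=220, Z6→Loc-1 3·9=27, Z7→Loc-1 2·24=48. Service 756; fixed 997; total 1753.
{Loc-1, Loc-2, Loc-3}: service 596 + fixed 1904 = 2500
(All 7 nonempty subsets were checked; Loc-1 only is lowest.)

Open Loc-1 only; minimum total cost 1425.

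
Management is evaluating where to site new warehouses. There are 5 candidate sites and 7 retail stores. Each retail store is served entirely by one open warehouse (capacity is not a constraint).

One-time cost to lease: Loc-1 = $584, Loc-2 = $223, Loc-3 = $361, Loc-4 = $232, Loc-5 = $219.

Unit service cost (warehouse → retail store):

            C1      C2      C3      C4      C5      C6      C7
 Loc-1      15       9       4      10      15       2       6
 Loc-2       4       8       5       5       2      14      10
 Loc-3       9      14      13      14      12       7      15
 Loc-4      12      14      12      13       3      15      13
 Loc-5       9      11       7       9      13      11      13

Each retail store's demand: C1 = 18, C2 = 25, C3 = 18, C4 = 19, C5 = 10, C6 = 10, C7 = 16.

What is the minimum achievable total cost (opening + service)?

For any fixed open set, each retail store goes to its cheapest open site; total = fixed + service.
{Loc-2}: C1→Loc-2 4·18=72, C2→Loc-2 8·25=200, C3→Loc-2 5·18=90, C4→Loc-2 5·19=95, C5→Loc-2 2·10=20, C6→Loc-2 14·10=140, C7→Loc-2 10·16=160. Service 777; fixed 223; total 1000.
{Loc-2, Loc-5}: service 747 + fixed 442 = 1189
{Loc-2, Loc-4}: service 777 + fixed 455 = 1232
{Loc-1, Loc-2, Loc-3, Loc-4, Loc-5}: C1→Loc-2 4·18=72, C2→Loc-2 8·25=200, C3→Loc-1 4·18=72, C4→Loc-2 5·19=95, C5→Loc-2 2·10=20, C6→Loc-1 2·10=20, C7→Loc-1 6·16=96. Service 575; fixed 1619; total 2194.
No other subset beats 1000.

Minimum total cost: 1000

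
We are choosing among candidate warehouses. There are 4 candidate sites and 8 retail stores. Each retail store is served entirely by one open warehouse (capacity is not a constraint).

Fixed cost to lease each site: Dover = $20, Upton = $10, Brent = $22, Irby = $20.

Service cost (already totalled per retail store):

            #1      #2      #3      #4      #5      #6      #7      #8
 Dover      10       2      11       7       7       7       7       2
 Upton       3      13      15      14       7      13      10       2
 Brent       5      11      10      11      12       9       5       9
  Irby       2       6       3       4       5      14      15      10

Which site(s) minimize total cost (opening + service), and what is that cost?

For any fixed open set, each retail store goes to its cheapest open site; total = fixed + service.
{Dover, Irby}: #1→Irby 2, #2→Dover 2, #3→Irby 3, #4→Irby 4, #5→Irby 5, #6→Dover 7, #7→Dover 7, #8→Dover 2. Service 32; fixed 40; total 72.
{Dover}: service 53 + fixed 20 = 73
{Upton, Irby}: #1→Irby 2, #2→Irby 6, #3→Irby 3, #4→Irby 4, #5→Irby 5, #6→Upton 13, #7→Upton 10, #8→Upton 2. Service 45; fixed 30; total 75.
{Dover, Upton, Brent, Irby}: service 30 + fixed 72 = 102
No other subset beats 72.

Open Dover and Irby; minimum total cost 72.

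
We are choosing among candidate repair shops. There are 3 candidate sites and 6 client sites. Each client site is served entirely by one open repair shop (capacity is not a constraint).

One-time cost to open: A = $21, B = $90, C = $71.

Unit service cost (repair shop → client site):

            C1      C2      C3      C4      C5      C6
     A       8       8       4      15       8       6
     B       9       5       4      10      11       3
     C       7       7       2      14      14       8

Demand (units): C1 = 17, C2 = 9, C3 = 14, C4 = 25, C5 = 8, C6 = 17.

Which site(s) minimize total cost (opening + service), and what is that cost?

Open A and B; minimum total cost 713.

For any fixed open set, each client site goes to its cheapest open site; total = fixed + service.
{A, B}: C1→A 8·17=136, C2→B 5·9=45, C3→A 4·14=56, C4→B 10·25=250, C5→A 8·8=64, C6→B 3·17=51. Service 602; fixed 111; total 713.
{B}: C1→B 9·17=153, C2→B 5·9=45, C3→B 4·14=56, C4→B 10·25=250, C5→B 11·8=88, C6→B 3·17=51. Service 643; fixed 90; total 733.
{A, B, C}: service 557 + fixed 182 = 739
{A}: service 805 + fixed 21 = 826
No other subset beats 713.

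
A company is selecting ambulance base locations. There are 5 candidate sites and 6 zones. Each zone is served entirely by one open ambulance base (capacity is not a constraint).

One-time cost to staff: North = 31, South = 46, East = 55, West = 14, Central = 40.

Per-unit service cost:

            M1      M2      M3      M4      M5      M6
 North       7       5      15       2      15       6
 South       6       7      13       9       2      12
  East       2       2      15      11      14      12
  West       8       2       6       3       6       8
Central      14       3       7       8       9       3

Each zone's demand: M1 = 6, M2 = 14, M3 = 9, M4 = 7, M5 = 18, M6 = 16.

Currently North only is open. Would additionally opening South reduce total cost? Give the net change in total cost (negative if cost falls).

Yes — net change −212 (cost falls by 212).

Current service cost with {North}: 627.
Adding South: each zone re-picks its cheapest; new service cost 369, saving 258.
Extra fixed cost: 46. Net change = 46 − 258 = -212.
(Totals: 658 → 446.)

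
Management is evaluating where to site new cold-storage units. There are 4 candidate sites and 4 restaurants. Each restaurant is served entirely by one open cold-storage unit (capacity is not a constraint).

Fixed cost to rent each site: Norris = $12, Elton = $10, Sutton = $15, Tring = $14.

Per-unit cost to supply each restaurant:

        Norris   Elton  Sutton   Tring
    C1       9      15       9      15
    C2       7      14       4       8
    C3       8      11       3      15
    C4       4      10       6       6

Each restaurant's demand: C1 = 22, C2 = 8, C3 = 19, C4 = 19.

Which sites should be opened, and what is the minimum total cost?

Open Norris and Sutton; minimum total cost 390.

For any fixed open set, each restaurant goes to its cheapest open site; total = fixed + service.
{Norris, Sutton}: C1→Norris 9·22=198, C2→Sutton 4·8=32, C3→Sutton 3·19=57, C4→Norris 4·19=76. Service 363; fixed 27; total 390.
{Norris, Elton, Sutton}: service 363 + fixed 37 = 400
{Norris, Sutton, Tring}: service 363 + fixed 41 = 404
{Norris, Elton, Sutton, Tring}: service 363 + fixed 51 = 414
No other subset beats 390.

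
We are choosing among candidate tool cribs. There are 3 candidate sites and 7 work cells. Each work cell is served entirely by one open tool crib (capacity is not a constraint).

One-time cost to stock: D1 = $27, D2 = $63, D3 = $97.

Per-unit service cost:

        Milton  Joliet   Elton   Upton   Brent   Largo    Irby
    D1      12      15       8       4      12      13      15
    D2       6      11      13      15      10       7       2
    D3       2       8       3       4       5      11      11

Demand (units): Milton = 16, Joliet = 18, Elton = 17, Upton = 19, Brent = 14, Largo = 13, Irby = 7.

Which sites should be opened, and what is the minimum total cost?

Open D2 and D3; minimum total cost 638.

For any fixed open set, each work cell goes to its cheapest open site; total = fixed + service.
{D2, D3}: Milton→D3 2·16=32, Joliet→D3 8·18=144, Elton→D3 3·17=51, Upton→D3 4·19=76, Brent→D3 5·14=70, Largo→D2 7·13=91, Irby→D2 2·7=14. Service 478; fixed 160; total 638.
{D1, D2, D3}: service 478 + fixed 187 = 665
{D3}: Milton→D3 2·16=32, Joliet→D3 8·18=144, Elton→D3 3·17=51, Upton→D3 4·19=76, Brent→D3 5·14=70, Largo→D3 11·13=143, Irby→D3 11·7=77. Service 593; fixed 97; total 690.
{D1}: service 1116 + fixed 27 = 1143
(All 7 nonempty subsets were checked; D2 and D3 is lowest.)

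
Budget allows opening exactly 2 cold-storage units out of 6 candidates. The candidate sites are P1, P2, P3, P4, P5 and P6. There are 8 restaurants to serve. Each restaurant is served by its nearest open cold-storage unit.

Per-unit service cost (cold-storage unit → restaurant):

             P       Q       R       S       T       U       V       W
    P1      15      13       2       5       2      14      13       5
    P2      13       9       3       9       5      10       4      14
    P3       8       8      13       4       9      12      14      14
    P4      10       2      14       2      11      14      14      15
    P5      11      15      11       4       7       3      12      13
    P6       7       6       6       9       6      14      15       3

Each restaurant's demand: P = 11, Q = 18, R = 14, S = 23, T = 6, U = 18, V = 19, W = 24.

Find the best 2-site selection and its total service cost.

With exactly 2 open, each restaurant uses its cheapest among the chosen.
{P5, P6}: P→P6 7·11=77, Q→P6 6·18=108, R→P6 6·14=84, S→P5 4·23=92, T→P6 6·6=36, U→P5 3·18=54, V→P5 12·19=228, W→P6 3·24=72. Service cost 751.
{P2, P6}: service cost 792
{P1, P2}: service cost 836
Among all 15 size-2 choices, {P5, P6} is lowest.

Choose P5 and P6; total service cost 751.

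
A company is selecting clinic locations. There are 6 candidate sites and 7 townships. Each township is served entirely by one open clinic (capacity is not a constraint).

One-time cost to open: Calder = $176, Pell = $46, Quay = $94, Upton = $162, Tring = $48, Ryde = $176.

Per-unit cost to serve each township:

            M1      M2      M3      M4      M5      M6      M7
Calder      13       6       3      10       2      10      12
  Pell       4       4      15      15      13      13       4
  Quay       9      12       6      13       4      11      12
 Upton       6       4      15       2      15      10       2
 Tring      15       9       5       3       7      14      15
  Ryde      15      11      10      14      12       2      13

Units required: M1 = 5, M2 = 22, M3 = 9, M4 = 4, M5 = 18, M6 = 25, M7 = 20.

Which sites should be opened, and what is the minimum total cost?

For any fixed open set, each township goes to its cheapest open site; total = fixed + service.
{Pell, Tring, Ryde}: M1→Pell 4·5=20, M2→Pell 4·22=88, M3→Tring 5·9=45, M4→Tring 3·4=12, M5→Tring 7·18=126, M6→Ryde 2·25=50, M7→Pell 4·20=80. Service 421; fixed 270; total 691.
{Pell, Quay, Tring, Ryde}: M1→Pell 4·5=20, M2→Pell 4·22=88, M3→Tring 5·9=45, M4→Tring 3·4=12, M5→Quay 4·18=72, M6→Ryde 2·25=50, M7→Pell 4·20=80. Service 367; fixed 364; total 731.
{Pell, Quay, Ryde}: service 416 + fixed 316 = 732
{Calder, Pell, Quay, Upton, Tring, Ryde}: M1→Pell 4·5=20, M2→Pell 4·22=88, M3→Calder 3·9=27, M4→Upton 2·4=8, M5→Calder 2·18=36, M6→Ryde 2·25=50, M7→Upton 2·20=40. Service 269; fixed 702; total 971.
No other subset beats 691.

Open Pell, Tring and Ryde; minimum total cost 691.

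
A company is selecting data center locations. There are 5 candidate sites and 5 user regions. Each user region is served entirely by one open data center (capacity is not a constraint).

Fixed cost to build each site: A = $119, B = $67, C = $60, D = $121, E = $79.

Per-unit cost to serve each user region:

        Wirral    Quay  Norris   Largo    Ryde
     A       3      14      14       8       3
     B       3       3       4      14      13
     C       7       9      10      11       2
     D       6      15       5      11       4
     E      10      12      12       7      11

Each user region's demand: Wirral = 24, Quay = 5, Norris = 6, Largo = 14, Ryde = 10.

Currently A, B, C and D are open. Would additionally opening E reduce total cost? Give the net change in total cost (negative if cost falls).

Current service cost with {A, B, C, D}: 243.
Adding E: each user region re-picks its cheapest; new service cost 229, saving 14.
Extra fixed cost: 79. Net change = 79 − 14 = 65.
(Totals: 610 → 675.)

No — net change +65 (cost rises by 65).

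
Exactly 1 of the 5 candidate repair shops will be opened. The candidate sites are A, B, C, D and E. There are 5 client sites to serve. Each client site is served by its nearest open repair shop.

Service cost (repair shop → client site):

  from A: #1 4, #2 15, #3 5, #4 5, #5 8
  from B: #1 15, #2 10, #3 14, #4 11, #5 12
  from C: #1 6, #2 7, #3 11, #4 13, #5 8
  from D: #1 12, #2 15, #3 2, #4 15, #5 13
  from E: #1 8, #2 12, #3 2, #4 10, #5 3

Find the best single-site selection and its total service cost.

With exactly 1 open, each client site uses its cheapest among the chosen.
{E}: #1→E 8, #2→E 12, #3→E 2, #4→E 10, #5→E 3. Service cost 35.
{A}: service cost 37
{C}: service cost 45
Among all 5 size-1 choices, {E} is lowest.

Choose E only; total service cost 35.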